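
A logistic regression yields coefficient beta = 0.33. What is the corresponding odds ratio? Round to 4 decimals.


Odds ratio = exp(beta) = exp(0.33).
= 1.3910.

1.3910


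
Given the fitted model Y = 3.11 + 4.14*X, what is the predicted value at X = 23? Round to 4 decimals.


Substitute X = 23 into the equation:
Y = 3.11 + 4.14 * 23 = 3.11 + 95.2200 = 98.3300.

98.3300


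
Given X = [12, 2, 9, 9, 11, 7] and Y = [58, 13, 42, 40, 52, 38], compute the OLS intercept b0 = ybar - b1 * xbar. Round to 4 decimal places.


The slope is b1 = 4.3105.
Sample means are xbar = 8.3333 and ybar = 40.5000.
Intercept: b0 = 40.5000 - (4.3105)(8.3333) = 4.5789.

4.5789


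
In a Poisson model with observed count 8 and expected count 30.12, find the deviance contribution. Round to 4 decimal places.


y/mu = 8/30.12 = 0.265604 (approx.), and ln(8/30.12) = -1.325748.
y * ln(y/mu) = 8 * -1.325748 = -10.605984.
y - mu = -22.12.
D = 2 * (-10.605984 - -22.12) = 23.028032, which rounds to 23.0280.

23.0280


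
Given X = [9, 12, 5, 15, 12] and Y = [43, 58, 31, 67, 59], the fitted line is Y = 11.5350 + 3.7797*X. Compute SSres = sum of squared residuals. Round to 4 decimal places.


Compute predicted values, then residuals = yi - yhat_i.
Residuals: [-2.5523, 1.1086, 0.5665, -1.2305, 2.1086].
SSres = sum(residual^2) = 14.0245.

14.0245


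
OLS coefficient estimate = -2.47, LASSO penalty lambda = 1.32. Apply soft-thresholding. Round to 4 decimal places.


Check: |-2.47| = 2.47 vs lambda = 1.32.
Since |beta| > lambda, coefficient = sign(beta)*(|beta| - lambda) = -1.1500.
Soft-thresholded coefficient = -1.1500.

-1.1500


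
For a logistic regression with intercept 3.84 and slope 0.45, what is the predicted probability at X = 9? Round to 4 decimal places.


Linear predictor: z = 3.84 + 0.45 * 9 = 7.8900.
P = 1/(1 + exp(-7.8900)) = 1/(1 + 0.0004) = 0.9996.

0.9996


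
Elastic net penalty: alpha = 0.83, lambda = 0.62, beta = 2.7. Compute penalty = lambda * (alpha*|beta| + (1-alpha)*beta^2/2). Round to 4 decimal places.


alpha * |beta| = 0.83 * 2.7 = 2.2410.
(1-alpha) * beta^2/2 = 0.17 * 7.2900/2 = 0.6197.
Total = 0.62 * (2.2410 + 0.6197) = 1.7736.

1.7736


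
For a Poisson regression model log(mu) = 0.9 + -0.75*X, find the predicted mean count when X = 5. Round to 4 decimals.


Linear predictor: eta = 0.9 + (-0.75)(5) = -2.8500.
Expected count: mu = exp(-2.8500) = 0.0578.

0.0578


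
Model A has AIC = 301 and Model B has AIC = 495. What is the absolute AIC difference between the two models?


Absolute difference = |301 - 495| = 194.
The model with lower AIC (A) is preferred.

194


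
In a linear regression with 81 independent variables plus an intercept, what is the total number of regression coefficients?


Including the intercept, the model has 81 predictor coefficients + 1 intercept.
Total = 82.

82


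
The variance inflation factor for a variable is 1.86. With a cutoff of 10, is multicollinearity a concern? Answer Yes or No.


Check: VIF = 1.86 vs threshold = 10.
Since 1.86 < 10, the answer is No.

No


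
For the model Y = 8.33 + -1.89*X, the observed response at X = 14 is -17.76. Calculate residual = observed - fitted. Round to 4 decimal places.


Predicted = 8.33 + -1.89 * 14 = -18.1300.
Residual = -17.76 - -18.1300 = 0.3700.

0.3700


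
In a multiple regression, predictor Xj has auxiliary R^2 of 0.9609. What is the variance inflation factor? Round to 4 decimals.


Denominator: 1 - 0.9609 = 0.0391.
VIF = 1 / 0.0391 = 25.5754.

25.5754


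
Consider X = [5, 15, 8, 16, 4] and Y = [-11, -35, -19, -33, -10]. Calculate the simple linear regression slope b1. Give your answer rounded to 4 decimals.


Calculate xbar = 9.6000, ybar = -21.6000.
S_xx = 125.2000, S_xy = -263.2000.
Using b1 = S_xy / S_xx = -263.2000 / 125.2000, we get b1 = -2.1022.

-2.1022


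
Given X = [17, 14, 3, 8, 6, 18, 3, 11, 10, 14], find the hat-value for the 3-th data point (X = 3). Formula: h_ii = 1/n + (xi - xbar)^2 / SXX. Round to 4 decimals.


n = 10, xbar = 10.4000.
SXX = sum((xi - xbar)^2) = 262.4000.
h = 1/10 + (3 - 10.4000)^2 / 262.4000 = 0.3087.

0.3087


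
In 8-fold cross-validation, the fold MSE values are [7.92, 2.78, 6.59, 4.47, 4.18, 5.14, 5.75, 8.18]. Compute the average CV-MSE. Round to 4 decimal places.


Add all fold MSEs: 45.0100.
Divide by k = 8: 45.0100/8 = 5.6263.

5.6263


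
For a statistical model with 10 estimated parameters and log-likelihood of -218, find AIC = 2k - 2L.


AIC = 2*10 - 2*(-218).
= 20 + 436 = 456.

456


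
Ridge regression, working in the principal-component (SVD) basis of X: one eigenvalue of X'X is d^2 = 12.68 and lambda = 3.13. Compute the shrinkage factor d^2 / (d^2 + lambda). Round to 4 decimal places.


Compute the denominator: 12.68 + 3.13 = 15.8100.
Shrinkage factor = 12.68 / 15.8100 = 0.8020.

0.8020


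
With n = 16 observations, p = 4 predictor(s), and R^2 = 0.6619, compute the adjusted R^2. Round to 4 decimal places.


Plug in: Adj R^2 = 1 - (1 - 0.6619) * 15/11.
= 1 - 0.3381 * 15/11
= 1 - 5.0715 / 11
= 1 - 0.4610 = 0.5390.

0.5390


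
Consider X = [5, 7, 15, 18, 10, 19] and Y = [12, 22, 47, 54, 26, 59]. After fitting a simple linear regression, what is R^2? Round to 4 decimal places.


Fit the OLS line: b0 = -3.5486, b1 = 3.2607.
SSres = 21.6887.
SStot = 1843.3333.
R^2 = 1 - 21.6887/1843.3333 = 0.9882.

0.9882


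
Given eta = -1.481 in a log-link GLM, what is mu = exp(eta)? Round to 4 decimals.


Apply the inverse link:
mu = e^-1.481 = 0.2274.

0.2274


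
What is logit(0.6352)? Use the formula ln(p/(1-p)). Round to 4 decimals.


1 - p = 0.3648.
p/(1-p) = 1.7412.
logit = ln(1.7412) = 0.5546.

0.5546


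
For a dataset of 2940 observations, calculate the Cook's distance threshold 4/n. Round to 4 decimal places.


The threshold is 4/n.
4/2940 = 0.0014.

0.0014


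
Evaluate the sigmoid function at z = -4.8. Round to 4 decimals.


exp(4.8000) = 121.5104.
1 + exp(-z) = 122.5104.
sigmoid = 1/122.5104 = 0.0082.

0.0082


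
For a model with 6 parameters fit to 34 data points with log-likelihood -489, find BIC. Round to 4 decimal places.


ln(34) = 3.526361.
k * ln(n) = 6 * 3.526361 = 21.158166.
-2L = 978.
BIC = 21.158166 + 978 = 999.158166, which rounds to 999.1582.

999.1582


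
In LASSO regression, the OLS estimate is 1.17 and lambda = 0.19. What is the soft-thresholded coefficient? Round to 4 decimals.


Absolute value: |1.17| = 1.17.
Compare to lambda = 0.19.
Since |beta| > lambda, coefficient = sign(beta)*(|beta| - lambda) = 0.9800.

0.9800


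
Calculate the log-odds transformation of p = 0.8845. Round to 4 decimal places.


Compute the odds: 0.8845/0.1155 = 7.6580.
Take the natural log: ln(7.6580) = 2.0358.

2.0358


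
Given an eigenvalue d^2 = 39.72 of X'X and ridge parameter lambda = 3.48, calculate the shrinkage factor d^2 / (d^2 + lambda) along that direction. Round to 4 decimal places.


Denominator = d^2 + lambda = 39.72 + 3.48 = 43.2000.
Shrinkage = 39.72 / 43.2000 = 0.9194.

0.9194


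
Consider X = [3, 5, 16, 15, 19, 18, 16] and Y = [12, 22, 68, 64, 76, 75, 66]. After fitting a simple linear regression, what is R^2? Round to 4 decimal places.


After computing the OLS fit (b0=0.9259, b1=4.0926):
SSres = 14.7407, SStot = 4149.4286.
R^2 = 1 - 14.7407/4149.4286 = 0.9964.

0.9964


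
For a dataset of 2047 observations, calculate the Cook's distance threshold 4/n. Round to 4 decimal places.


Cook's distance cutoff = 4/n = 4/2047.
= 0.0020.

0.0020


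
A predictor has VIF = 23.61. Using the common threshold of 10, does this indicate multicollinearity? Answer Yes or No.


Compare VIF = 23.61 to the threshold of 10.
23.61 >= 10, so the answer is Yes.

Yes


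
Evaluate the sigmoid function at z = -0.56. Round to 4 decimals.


Compute exp(0.5600) = 1.7507.
Sigmoid = 1 / (1 + 1.7507) = 1 / 2.7507 = 0.3635.

0.3635


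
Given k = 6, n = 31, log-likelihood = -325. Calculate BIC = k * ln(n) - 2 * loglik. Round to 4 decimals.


ln(31) = 3.433987.
k * ln(n) = 6 * 3.433987 = 20.603922.
-2L = 650.
BIC = 20.603922 + 650 = 670.603922, which rounds to 670.6039.

670.6039


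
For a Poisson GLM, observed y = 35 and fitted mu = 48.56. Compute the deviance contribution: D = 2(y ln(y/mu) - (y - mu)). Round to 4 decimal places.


First: ln(35/48.56) = -0.327452.
Then: 35 * -0.327452 = -11.460820.
y - mu = 35 - 48.56 = -13.56.
D = 2(-11.460820 - -13.56) = 4.198360, which rounds to 4.1984.

4.1984


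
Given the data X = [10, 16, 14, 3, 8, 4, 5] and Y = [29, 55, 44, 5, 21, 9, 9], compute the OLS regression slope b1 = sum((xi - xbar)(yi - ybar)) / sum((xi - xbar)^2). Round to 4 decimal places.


First compute the means: xbar = 8.5714, ybar = 24.5714.
Then S_xx = sum((xi - xbar)^2) = 151.7143.
S_xy = sum((xi - xbar)(yi - ybar)) = 575.7143.
b1 = S_xy / S_xx = 575.7143 / 151.7143 = 3.7947.

3.7947


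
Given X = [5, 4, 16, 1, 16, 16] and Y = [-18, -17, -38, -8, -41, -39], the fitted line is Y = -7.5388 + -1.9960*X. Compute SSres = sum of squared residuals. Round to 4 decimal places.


Compute predicted values, then residuals = yi - yhat_i.
Residuals: [-0.4812, -1.4772, 1.4748, 1.5348, -1.5252, 0.4748].
SSres = sum(residual^2) = 9.4960.

9.4960


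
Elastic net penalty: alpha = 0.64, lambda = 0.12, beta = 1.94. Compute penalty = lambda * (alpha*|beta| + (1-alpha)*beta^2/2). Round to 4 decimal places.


Compute:
L1 = 0.64 * 1.94 = 1.2416.
L2 = 0.36 * 1.94^2 / 2 = 0.6774.
Penalty = 0.12 * (1.2416 + 0.6774) = 0.2303.

0.2303


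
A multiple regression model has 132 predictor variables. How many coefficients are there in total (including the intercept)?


Including the intercept, the model has 132 predictor coefficients + 1 intercept.
Total = 133.

133


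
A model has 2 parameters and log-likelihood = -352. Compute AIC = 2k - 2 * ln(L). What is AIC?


AIC = 2*2 - 2*(-352).
= 4 + 704 = 708.

708


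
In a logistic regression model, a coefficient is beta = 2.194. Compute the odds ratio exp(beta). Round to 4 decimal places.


Odds ratio = exp(beta) = exp(2.194).
= 8.9710.

8.9710


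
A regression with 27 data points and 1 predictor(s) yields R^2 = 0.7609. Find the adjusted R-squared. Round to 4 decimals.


Adjusted R^2 = 1 - (1 - R^2) * (n-1)/(n-p-1).
(1 - R^2) = 0.2391.
(n-1)/(n-p-1) = 26/25.
(1 - R^2) * (n-1) = 0.2391 * 26 = 6.2166.
Divide by (n-p-1): 6.2166 / 25 = 0.2487.
Adj R^2 = 1 - 0.2487 = 0.7513.

0.7513


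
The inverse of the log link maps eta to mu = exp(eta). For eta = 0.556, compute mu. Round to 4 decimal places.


Apply the inverse link:
mu = e^0.556 = 1.7437.

1.7437


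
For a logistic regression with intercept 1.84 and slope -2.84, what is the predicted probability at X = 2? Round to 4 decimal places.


Linear predictor: z = 1.84 + -2.84 * 2 = -3.8400.
P = 1/(1 + exp(3.8400)) = 1/(1 + 46.5255) = 0.0210.

0.0210


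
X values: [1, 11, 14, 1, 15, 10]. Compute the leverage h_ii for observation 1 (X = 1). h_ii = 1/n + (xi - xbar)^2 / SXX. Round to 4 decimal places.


n = 6, xbar = 8.6667.
SXX = sum((xi - xbar)^2) = 193.3333.
h = 1/6 + (1 - 8.6667)^2 / 193.3333 = 0.4707.

0.4707


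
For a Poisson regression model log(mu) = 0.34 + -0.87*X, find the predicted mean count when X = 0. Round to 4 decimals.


Compute eta = 0.34 + -0.87 * 0 = 0.3400.
Apply inverse link: mu = e^0.3400 = 1.4049.

1.4049


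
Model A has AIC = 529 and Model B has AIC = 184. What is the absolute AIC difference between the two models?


|AIC_A - AIC_B| = |529 - 184| = 345.
Model B is preferred (lower AIC).

345


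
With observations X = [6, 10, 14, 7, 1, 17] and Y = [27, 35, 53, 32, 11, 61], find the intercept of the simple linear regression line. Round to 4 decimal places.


Compute b1 = 3.1079 from the OLS formula.
With xbar = 9.1667 and ybar = 36.5000, the intercept is:
b0 = 36.5000 - 3.1079 * 9.1667 = 8.0110.

8.0110


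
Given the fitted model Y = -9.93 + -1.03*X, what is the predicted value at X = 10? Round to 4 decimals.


Plug X = 10 into Y = -9.93 + -1.03*X:
Y = -9.93 + -10.3000 = -20.2300.

-20.2300


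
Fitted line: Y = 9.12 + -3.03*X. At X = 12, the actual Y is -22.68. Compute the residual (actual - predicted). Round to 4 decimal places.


Compute yhat = 9.12 + (-3.03)(12) = -27.2400.
Residual = actual - predicted = -22.68 - -27.2400 = 4.5600.

4.5600


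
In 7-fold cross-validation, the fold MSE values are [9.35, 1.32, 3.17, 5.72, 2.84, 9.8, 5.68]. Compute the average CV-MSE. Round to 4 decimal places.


Total MSE across folds = 37.8800.
CV-MSE = 37.8800/7 = 5.4114.

5.4114


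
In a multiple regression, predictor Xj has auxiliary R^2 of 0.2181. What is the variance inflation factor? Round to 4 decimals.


Denominator: 1 - 0.2181 = 0.7819.
VIF = 1 / 0.7819 = 1.2789.

1.2789


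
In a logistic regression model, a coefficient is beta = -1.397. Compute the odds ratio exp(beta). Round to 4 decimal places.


Odds ratio = exp(beta) = exp(-1.397).
= 0.2473.

0.2473


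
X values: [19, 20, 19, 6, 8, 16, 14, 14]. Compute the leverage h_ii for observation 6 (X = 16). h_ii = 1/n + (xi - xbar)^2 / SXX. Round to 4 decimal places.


n = 8, xbar = 14.5000.
SXX = sum((xi - xbar)^2) = 188.0000.
h = 1/8 + (16 - 14.5000)^2 / 188.0000 = 0.1370.

0.1370


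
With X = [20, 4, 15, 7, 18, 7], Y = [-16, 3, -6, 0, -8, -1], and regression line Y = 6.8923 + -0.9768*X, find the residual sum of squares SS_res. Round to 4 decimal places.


Compute predicted values, then residuals = yi - yhat_i.
Residuals: [-3.3563, 0.0149, 1.7597, -0.0547, 2.6901, -1.0547].
SSres = sum(residual^2) = 22.7135.

22.7135


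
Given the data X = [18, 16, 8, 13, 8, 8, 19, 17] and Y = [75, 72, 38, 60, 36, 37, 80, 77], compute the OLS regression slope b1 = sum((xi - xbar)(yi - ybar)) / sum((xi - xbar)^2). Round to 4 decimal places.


The sample means are xbar = 13.3750 and ybar = 59.3750.
Compute S_xx = 159.8750 and S_xy = 645.8750.
Slope b1 = S_xy / S_xx = 645.8750 / 159.8750 = 4.0399.

4.0399


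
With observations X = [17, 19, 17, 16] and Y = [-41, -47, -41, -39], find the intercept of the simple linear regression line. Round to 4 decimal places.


First find the slope: b1 = -2.7368.
Means: xbar = 17.2500, ybar = -42.0000.
b0 = ybar - b1 * xbar = -42.0000 - -2.7368 * 17.2500 = 5.2105.

5.2105


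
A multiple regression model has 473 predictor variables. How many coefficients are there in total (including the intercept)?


Each predictor gets one coefficient, plus one intercept.
Total parameters = 473 + 1 = 474.

474


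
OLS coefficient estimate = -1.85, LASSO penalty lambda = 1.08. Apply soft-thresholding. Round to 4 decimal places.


|beta_OLS| = 1.85.
lambda = 1.08.
Since |beta| > lambda, coefficient = sign(beta)*(|beta| - lambda) = -0.7700.
Result = -0.7700.

-0.7700


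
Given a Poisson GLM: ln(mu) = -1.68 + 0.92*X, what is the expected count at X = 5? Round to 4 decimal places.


Compute eta = -1.68 + 0.92 * 5 = 2.9200.
Apply inverse link: mu = e^2.9200 = 18.5413.

18.5413


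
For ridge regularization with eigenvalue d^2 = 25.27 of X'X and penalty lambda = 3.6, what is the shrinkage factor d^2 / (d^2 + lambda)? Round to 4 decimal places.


d^2 + lambda = 25.27 + 3.6 = 28.8700.
Shrinkage factor = 25.27/28.8700 = 0.8753.

0.8753


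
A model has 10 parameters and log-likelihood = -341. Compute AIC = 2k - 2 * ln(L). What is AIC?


AIC = 2k - 2*loglik = 2(10) - 2(-341).
= 20 + 682 = 702.

702


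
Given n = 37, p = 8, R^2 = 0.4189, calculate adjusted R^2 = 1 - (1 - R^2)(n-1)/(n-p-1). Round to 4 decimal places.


Plug in: Adj R^2 = 1 - (1 - 0.4189) * 36/28.
= 1 - 0.5811 * 36/28
= 1 - 20.9196 / 28
= 1 - 0.7471 = 0.2529.

0.2529


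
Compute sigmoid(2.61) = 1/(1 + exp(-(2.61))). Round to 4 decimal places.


Compute exp(-2.6100) = 0.0735.
Sigmoid = 1 / (1 + 0.0735) = 1 / 1.0735 = 0.9315.

0.9315


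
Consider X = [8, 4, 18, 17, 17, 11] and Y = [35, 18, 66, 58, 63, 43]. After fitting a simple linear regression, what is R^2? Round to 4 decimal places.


Fit the OLS line: b0 = 6.9476, b1 = 3.2175.
SSres = 25.5025.
SStot = 1738.8333.
R^2 = 1 - 25.5025/1738.8333 = 0.9853.

0.9853


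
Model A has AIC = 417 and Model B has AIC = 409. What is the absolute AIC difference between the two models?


Compute |417 - 409| = 8.
Model B has the smaller AIC.

8


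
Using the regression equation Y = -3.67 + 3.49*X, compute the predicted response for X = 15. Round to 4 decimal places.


Plug X = 15 into Y = -3.67 + 3.49*X:
Y = -3.67 + 52.3500 = 48.6800.

48.6800


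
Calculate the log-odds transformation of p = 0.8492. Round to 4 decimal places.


1 - p = 0.1508.
p/(1-p) = 5.6313.
logit = ln(5.6313) = 1.7283.

1.7283


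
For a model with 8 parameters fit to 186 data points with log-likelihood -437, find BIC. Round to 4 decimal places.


ln(186) = 5.225747.
k * ln(n) = 8 * 5.225747 = 41.805976.
-2L = 874.
BIC = 41.805976 + 874 = 915.805976, which rounds to 915.8060.

915.8060


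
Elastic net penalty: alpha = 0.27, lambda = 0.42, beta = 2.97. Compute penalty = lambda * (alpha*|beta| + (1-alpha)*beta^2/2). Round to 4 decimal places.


Compute:
L1 = 0.27 * 2.97 = 0.8019.
L2 = 0.73 * 2.97^2 / 2 = 3.2196.
Penalty = 0.42 * (0.8019 + 3.2196) = 1.6890.

1.6890


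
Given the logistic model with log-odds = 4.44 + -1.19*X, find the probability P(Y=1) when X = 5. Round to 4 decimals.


Linear predictor: z = 4.44 + -1.19 * 5 = -1.5100.
P = 1/(1 + exp(1.5100)) = 1/(1 + 4.5267) = 0.1809.

0.1809


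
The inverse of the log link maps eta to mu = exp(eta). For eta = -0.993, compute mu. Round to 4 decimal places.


The inverse log link gives:
mu = exp(-0.993) = 0.3705.

0.3705


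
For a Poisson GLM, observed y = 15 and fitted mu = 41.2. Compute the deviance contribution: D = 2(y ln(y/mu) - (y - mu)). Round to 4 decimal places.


First: ln(15/41.2) = -1.010388.
Then: 15 * -1.010388 = -15.155820.
y - mu = 15 - 41.2 = -26.2.
D = 2(-15.155820 - -26.2) = 22.088360, which rounds to 22.0884.

22.0884


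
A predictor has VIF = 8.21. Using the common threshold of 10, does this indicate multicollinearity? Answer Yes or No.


Check: VIF = 8.21 vs threshold = 10.
Since 8.21 < 10, the answer is No.

No


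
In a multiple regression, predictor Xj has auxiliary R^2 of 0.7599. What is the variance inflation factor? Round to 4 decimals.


Denominator: 1 - 0.7599 = 0.2401.
VIF = 1 / 0.2401 = 4.1649.

4.1649


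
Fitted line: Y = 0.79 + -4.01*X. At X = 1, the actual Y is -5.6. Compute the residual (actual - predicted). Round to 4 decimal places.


Fitted value at X = 1 is yhat = 0.79 + -4.01*1 = -3.2200.
Residual = -5.6 - -3.2200 = -2.3800.

-2.3800


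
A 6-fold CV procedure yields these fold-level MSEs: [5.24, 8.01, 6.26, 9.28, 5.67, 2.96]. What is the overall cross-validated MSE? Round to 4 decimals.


Add all fold MSEs: 37.4200.
Divide by k = 6: 37.4200/6 = 6.2367.

6.2367


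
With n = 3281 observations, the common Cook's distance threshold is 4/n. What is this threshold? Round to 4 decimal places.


Using the rule of thumb:
Threshold = 4 / 3281 = 0.0012.

0.0012


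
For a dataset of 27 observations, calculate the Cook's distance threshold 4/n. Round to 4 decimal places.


Using the rule of thumb:
Threshold = 4 / 27 = 0.1481.

0.1481


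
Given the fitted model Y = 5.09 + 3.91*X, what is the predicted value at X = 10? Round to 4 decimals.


Plug X = 10 into Y = 5.09 + 3.91*X:
Y = 5.09 + 39.1000 = 44.1900.

44.1900


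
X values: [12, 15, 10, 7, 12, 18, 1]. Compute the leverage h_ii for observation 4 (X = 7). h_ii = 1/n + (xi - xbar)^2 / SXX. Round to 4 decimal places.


Mean of X: xbar = 10.7143.
SXX = 183.4286.
For X = 7: h = 1/7 + (7 - 10.7143)^2/183.4286 = 0.2181.

0.2181


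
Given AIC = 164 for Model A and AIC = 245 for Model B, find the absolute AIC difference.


Compute |164 - 245| = 81.
Model A has the smaller AIC.

81


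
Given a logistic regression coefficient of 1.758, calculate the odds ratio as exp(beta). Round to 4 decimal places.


exp(1.758) = 5.8008.
So the odds ratio is 5.8008.

5.8008


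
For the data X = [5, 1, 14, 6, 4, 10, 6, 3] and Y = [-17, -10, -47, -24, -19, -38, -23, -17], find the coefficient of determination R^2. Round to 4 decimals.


After computing the OLS fit (b0=-6.4637, b1=-2.9243):
SSres = 27.3186, SStot = 1043.8750.
R^2 = 1 - 27.3186/1043.8750 = 0.9738.

0.9738


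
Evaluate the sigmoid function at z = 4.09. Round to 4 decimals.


First, exp(-4.0900) = 0.0167.
Then sigma(z) = 1/(1 + 0.0167) = 0.9835.

0.9835


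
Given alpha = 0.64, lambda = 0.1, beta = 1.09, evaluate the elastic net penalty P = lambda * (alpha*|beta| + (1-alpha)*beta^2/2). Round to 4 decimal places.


L1 component = 0.64 * |1.09| = 0.6976.
L2 component = 0.36 * 1.09^2 / 2 = 0.2139.
Penalty = 0.1 * (0.6976 + 0.2139) = 0.1 * 0.9115 = 0.0911.

0.0911


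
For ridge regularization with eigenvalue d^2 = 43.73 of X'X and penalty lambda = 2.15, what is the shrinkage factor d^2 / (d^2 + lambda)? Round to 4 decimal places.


Denominator = d^2 + lambda = 43.73 + 2.15 = 45.8800.
Shrinkage = 43.73 / 45.8800 = 0.9531.

0.9531


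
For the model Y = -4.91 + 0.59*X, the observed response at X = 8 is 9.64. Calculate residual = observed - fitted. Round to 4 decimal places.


Fitted value at X = 8 is yhat = -4.91 + 0.59*8 = -0.1900.
Residual = 9.64 - -0.1900 = 9.8300.

9.8300


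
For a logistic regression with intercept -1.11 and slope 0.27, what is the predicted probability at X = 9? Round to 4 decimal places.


Linear predictor: z = -1.11 + 0.27 * 9 = 1.3200.
P = 1/(1 + exp(-1.3200)) = 1/(1 + 0.2671) = 0.7892.

0.7892


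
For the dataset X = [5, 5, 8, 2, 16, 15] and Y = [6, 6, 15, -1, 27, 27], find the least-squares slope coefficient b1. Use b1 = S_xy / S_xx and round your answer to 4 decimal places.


First compute the means: xbar = 8.5000, ybar = 13.3333.
Then S_xx = sum((xi - xbar)^2) = 165.5000.
S_xy = sum((xi - xbar)(yi - ybar)) = 335.0000.
b1 = S_xy / S_xx = 335.0000 / 165.5000 = 2.0242.

2.0242


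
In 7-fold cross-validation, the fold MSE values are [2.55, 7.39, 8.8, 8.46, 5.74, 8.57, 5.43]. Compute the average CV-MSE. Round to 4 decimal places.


Add all fold MSEs: 46.9400.
Divide by k = 7: 46.9400/7 = 6.7057.

6.7057


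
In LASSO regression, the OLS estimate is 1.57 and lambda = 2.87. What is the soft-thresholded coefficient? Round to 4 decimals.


|beta_OLS| = 1.57.
lambda = 2.87.
Since |beta| <= lambda, the coefficient is set to 0.
Result = 0.0000.

0.0000


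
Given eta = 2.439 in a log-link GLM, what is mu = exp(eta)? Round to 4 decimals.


Apply the inverse link:
mu = e^2.439 = 11.4616.

11.4616


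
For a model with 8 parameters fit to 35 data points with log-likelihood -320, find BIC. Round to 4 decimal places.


ln(35) = 3.555348.
k * ln(n) = 8 * 3.555348 = 28.442784.
-2L = 640.
BIC = 28.442784 + 640 = 668.442784, which rounds to 668.4428.

668.4428


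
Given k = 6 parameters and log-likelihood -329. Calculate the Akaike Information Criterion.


AIC = 2k - 2*loglik = 2(6) - 2(-329).
= 12 + 658 = 670.

670


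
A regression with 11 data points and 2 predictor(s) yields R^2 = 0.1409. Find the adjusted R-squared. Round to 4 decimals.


Adjusted R^2 = 1 - (1 - R^2) * (n-1)/(n-p-1).
(1 - R^2) = 0.8591.
(n-1)/(n-p-1) = 10/8.
(1 - R^2) * (n-1) = 0.8591 * 10 = 8.5910.
Divide by (n-p-1): 8.5910 / 8 = 1.0739.
Adj R^2 = 1 - 1.0739 = -0.0739.

-0.0739


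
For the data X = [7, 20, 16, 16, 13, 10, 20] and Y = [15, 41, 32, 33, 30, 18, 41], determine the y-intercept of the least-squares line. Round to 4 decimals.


The slope is b1 = 2.0527.
Sample means are xbar = 14.5714 and ybar = 30.0000.
Intercept: b0 = 30.0000 - (2.0527)(14.5714) = 0.0895.

0.0895


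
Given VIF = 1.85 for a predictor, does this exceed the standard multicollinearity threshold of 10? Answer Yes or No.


Compare VIF = 1.85 to the threshold of 10.
1.85 < 10, so the answer is No.

No


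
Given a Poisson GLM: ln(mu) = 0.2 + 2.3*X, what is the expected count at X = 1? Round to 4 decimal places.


eta = 0.2 + 2.3 * 1 = 2.5000.
mu = exp(2.5000) = 12.1825.

12.1825


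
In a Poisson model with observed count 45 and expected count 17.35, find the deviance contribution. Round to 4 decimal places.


Compute y*ln(y/mu) = 45*ln(45/17.35) = 45*0.953070 = 42.888150.
y - mu = 27.65.
D = 2*(42.888150 - (27.65)) = 30.476300, which rounds to 30.4763.

30.4763


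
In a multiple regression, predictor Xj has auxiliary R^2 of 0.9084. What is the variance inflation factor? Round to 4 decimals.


Denominator: 1 - 0.9084 = 0.0916.
VIF = 1 / 0.0916 = 10.9170.

10.9170


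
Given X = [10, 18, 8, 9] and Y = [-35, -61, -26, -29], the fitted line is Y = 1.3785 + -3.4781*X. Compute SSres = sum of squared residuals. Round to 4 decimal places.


Predicted values from Y = 1.3785 + -3.4781*X.
Residuals: [-1.5975, 0.2273, 0.4463, 0.9244].
SSres = 3.6574.

3.6574


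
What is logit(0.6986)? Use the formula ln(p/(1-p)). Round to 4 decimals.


1 - p = 0.3014.
p/(1-p) = 2.3179.
logit = ln(2.3179) = 0.8406.

0.8406


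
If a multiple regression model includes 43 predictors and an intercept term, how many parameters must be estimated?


Including the intercept, the model has 43 predictor coefficients + 1 intercept.
Total = 44.

44


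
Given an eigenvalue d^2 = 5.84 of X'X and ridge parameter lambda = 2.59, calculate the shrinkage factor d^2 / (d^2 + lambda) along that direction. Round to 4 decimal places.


Compute the denominator: 5.84 + 2.59 = 8.4300.
Shrinkage factor = 5.84 / 8.4300 = 0.6928.

0.6928


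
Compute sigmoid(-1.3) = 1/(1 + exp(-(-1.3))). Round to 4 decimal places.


exp(1.3000) = 3.6693.
1 + exp(-z) = 4.6693.
sigmoid = 1/4.6693 = 0.2142.

0.2142


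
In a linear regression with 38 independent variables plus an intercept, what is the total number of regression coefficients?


Total coefficients = number of predictors + 1 (for the intercept).
= 38 + 1 = 39.

39


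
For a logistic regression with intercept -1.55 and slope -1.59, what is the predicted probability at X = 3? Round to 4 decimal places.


Compute z = -1.55 + (-1.59)(3) = -6.3200.
exp(-z) = 555.5730.
P = 1/(1 + 555.5730) = 0.0018.

0.0018


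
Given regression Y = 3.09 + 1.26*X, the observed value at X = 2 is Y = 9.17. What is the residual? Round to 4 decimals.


Predicted = 3.09 + 1.26 * 2 = 5.6100.
Residual = 9.17 - 5.6100 = 3.5600.

3.5600


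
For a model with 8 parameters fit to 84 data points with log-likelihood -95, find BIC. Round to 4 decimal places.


ln(84) = 4.430817.
k * ln(n) = 8 * 4.430817 = 35.446536.
-2L = 190.
BIC = 35.446536 + 190 = 225.446536, which rounds to 225.4465.

225.4465


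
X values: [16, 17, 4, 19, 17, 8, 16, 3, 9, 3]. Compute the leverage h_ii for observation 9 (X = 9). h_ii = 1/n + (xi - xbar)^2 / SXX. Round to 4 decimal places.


n = 10, xbar = 11.2000.
SXX = sum((xi - xbar)^2) = 375.6000.
h = 1/10 + (9 - 11.2000)^2 / 375.6000 = 0.1129.

0.1129


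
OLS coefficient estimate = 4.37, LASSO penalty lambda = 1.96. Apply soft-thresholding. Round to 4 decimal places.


Check: |4.37| = 4.37 vs lambda = 1.96.
Since |beta| > lambda, coefficient = sign(beta)*(|beta| - lambda) = 2.4100.
Soft-thresholded coefficient = 2.4100.

2.4100


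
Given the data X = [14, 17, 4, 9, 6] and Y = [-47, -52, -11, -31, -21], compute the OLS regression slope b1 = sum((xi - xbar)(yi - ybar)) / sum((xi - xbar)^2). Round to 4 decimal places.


Calculate xbar = 10.0000, ybar = -32.4000.
S_xx = 118.0000, S_xy = -371.0000.
Using b1 = S_xy / S_xx = -371.0000 / 118.0000, we get b1 = -3.1441.

-3.1441


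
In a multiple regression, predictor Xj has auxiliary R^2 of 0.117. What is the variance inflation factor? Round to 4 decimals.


Denominator: 1 - 0.117 = 0.883.
VIF = 1 / 0.883 = 1.1325.

1.1325


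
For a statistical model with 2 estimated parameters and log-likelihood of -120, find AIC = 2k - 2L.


AIC = 2k - 2*loglik = 2(2) - 2(-120).
= 4 + 240 = 244.

244


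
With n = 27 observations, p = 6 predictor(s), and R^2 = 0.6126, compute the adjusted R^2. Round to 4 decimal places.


Using the formula:
(1 - 0.6126) = 0.3874.
Multiply by 26/20: 0.3874 * 26 = 10.0724, then 10.0724 / 20 = 0.5036.
Adj R^2 = 1 - 0.5036 = 0.4964.

0.4964


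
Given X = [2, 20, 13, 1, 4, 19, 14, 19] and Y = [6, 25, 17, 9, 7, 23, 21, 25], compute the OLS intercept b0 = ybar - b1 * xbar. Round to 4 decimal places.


The slope is b1 = 0.9922.
Sample means are xbar = 11.5000 and ybar = 16.6250.
Intercept: b0 = 16.6250 - (0.9922)(11.5000) = 5.2144.

5.2144


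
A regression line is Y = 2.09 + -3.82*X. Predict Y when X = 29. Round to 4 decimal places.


Plug X = 29 into Y = 2.09 + -3.82*X:
Y = 2.09 + -110.7800 = -108.6900.

-108.6900


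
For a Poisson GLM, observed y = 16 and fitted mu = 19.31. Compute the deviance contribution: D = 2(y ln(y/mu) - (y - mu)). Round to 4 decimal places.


y/mu = 16/19.31 = 0.828586 (approx.), and ln(16/19.31) = -0.188034.
y * ln(y/mu) = 16 * -0.188034 = -3.008544.
y - mu = -3.31.
D = 2 * (-3.008544 - -3.31) = 0.602912, which rounds to 0.6029.

0.6029


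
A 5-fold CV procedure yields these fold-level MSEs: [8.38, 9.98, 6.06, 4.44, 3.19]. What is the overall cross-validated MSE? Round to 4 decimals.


Sum of fold MSEs = 32.0500.
Average = 32.0500 / 5 = 6.4100.

6.4100


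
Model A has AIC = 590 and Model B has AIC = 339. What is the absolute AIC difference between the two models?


|AIC_A - AIC_B| = |590 - 339| = 251.
Model B is preferred (lower AIC).

251


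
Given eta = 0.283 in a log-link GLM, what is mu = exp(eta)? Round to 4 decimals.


mu = exp(eta) = exp(0.283).
= 1.3271.

1.3271


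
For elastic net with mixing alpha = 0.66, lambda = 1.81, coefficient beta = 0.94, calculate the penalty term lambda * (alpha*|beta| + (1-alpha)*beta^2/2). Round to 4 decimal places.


L1 component = 0.66 * |0.94| = 0.6204.
L2 component = 0.34 * 0.94^2 / 2 = 0.1502.
Penalty = 1.81 * (0.6204 + 0.1502) = 1.81 * 0.7706 = 1.3948.

1.3948


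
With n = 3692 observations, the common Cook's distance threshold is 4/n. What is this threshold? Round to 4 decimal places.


Using the rule of thumb:
Threshold = 4 / 3692 = 0.0011.

0.0011


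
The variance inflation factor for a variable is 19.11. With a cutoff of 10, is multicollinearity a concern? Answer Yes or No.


The threshold is 10.
VIF = 19.11 is >= 10.
Multicollinearity indication: Yes.

Yes


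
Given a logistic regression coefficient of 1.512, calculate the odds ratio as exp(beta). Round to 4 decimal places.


exp(1.512) = 4.5358.
So the odds ratio is 4.5358.

4.5358


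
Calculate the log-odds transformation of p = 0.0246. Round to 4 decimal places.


The odds are p/(1-p) = 0.0246 / 0.9754 = 0.0252.
logit(p) = ln(0.0252) = -3.6801.

-3.6801


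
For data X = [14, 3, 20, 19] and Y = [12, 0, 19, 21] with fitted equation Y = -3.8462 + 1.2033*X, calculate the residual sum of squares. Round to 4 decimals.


Compute predicted values, then residuals = yi - yhat_i.
Residuals: [-1.0000, 0.2363, -1.2198, 1.9835].
SSres = sum(residual^2) = 6.4780.

6.4780


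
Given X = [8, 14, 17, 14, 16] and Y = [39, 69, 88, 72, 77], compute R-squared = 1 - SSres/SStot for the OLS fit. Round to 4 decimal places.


The fitted line is Y = -2.5451 + 5.1844*X.
SSres = 22.3402, SStot = 1334.0000.
R^2 = 1 - SSres/SStot = 0.9833.

0.9833


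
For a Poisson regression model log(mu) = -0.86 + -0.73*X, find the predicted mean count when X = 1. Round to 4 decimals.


Linear predictor: eta = -0.86 + (-0.73)(1) = -1.5900.
Expected count: mu = exp(-1.5900) = 0.2039.

0.2039


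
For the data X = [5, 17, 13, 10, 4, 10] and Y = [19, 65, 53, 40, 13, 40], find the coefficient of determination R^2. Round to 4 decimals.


Fit the OLS line: b0 = -1.3310, b1 = 4.0337.
SSres = 13.8654.
SStot = 1947.3333.
R^2 = 1 - 13.8654/1947.3333 = 0.9929.

0.9929


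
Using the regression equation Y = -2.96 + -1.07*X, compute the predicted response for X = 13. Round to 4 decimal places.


Plug X = 13 into Y = -2.96 + -1.07*X:
Y = -2.96 + -13.9100 = -16.8700.

-16.8700


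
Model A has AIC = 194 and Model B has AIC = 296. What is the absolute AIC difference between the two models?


|AIC_A - AIC_B| = |194 - 296| = 102.
Model A is preferred (lower AIC).

102


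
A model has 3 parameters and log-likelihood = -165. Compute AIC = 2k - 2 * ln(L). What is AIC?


Compute:
2k = 2*3 = 6.
-2*loglik = -2*(-165) = 330.
AIC = 6 + 330 = 336.

336


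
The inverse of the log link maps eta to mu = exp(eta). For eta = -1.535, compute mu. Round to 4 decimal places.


mu = exp(eta) = exp(-1.535).
= 0.2155.

0.2155


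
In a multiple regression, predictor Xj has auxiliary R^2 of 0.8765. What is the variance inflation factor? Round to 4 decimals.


Using VIF = 1/(1 - R^2_j):
1 - 0.8765 = 0.1235.
VIF = 8.0972.

8.0972


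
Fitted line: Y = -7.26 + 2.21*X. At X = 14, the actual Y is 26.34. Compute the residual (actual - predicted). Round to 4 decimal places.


Predicted = -7.26 + 2.21 * 14 = 23.6800.
Residual = 26.34 - 23.6800 = 2.6600.

2.6600


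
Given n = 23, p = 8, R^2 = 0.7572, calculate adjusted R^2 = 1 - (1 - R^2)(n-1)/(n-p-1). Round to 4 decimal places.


Using the formula:
(1 - 0.7572) = 0.2428.
Multiply by 22/14: 0.2428 * 22 = 5.3416, then 5.3416 / 14 = 0.3815.
Adj R^2 = 1 - 0.3815 = 0.6185.

0.6185


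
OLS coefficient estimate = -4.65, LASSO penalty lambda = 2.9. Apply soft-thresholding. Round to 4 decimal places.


Absolute value: |-4.65| = 4.65.
Compare to lambda = 2.9.
Since |beta| > lambda, coefficient = sign(beta)*(|beta| - lambda) = -1.7500.

-1.7500


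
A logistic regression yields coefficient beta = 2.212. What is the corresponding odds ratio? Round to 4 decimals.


The odds ratio is computed as:
OR = e^(2.212) = 9.1340.

9.1340


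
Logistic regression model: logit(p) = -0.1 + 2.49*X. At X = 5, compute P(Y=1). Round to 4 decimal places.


Linear predictor: z = -0.1 + 2.49 * 5 = 12.3500.
P = 1/(1 + exp(-12.3500)) = 1/(1 + 0.0000) = 1.0000.

1.0000


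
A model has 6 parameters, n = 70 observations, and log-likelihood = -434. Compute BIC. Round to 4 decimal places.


ln(70) = 4.248495.
k * ln(n) = 6 * 4.248495 = 25.490970.
-2L = 868.
BIC = 25.490970 + 868 = 893.490970, which rounds to 893.4910.

893.4910


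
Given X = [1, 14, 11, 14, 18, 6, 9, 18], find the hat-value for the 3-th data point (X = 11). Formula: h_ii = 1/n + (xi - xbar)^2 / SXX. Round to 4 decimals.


n = 8, xbar = 11.3750.
SXX = sum((xi - xbar)^2) = 243.8750.
h = 1/8 + (11 - 11.3750)^2 / 243.8750 = 0.1256.

0.1256


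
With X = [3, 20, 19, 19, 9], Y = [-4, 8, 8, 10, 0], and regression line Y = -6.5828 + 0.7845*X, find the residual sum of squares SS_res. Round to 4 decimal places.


Compute predicted values, then residuals = yi - yhat_i.
Residuals: [0.2293, -1.1072, -0.3227, 1.6773, -0.4777].
SSres = sum(residual^2) = 4.4241.

4.4241


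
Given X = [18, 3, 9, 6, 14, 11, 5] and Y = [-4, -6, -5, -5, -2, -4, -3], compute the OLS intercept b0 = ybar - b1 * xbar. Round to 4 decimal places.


Compute b1 = 0.1263 from the OLS formula.
With xbar = 9.4286 and ybar = -4.1429, the intercept is:
b0 = -4.1429 - 0.1263 * 9.4286 = -5.3333.

-5.3333


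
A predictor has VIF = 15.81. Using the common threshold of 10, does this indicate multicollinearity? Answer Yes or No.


Check: VIF = 15.81 vs threshold = 10.
Since 15.81 >= 10, the answer is Yes.

Yes


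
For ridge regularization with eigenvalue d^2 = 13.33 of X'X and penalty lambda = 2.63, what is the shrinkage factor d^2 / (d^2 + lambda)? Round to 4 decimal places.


d^2 + lambda = 13.33 + 2.63 = 15.9600.
Shrinkage factor = 13.33/15.9600 = 0.8352.

0.8352


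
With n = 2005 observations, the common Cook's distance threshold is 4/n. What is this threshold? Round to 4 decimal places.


Using the rule of thumb:
Threshold = 4 / 2005 = 0.0020.

0.0020


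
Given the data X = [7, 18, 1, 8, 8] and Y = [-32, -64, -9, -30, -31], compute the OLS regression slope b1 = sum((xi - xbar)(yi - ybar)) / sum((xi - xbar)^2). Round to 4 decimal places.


First compute the means: xbar = 8.4000, ybar = -33.2000.
Then S_xx = sum((xi - xbar)^2) = 149.2000.
S_xy = sum((xi - xbar)(yi - ybar)) = -478.6000.
b1 = S_xy / S_xx = -478.6000 / 149.2000 = -3.2078.

-3.2078


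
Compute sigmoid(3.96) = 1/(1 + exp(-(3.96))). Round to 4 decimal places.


exp(-3.9600) = 0.0191.
1 + exp(-z) = 1.0191.
sigmoid = 1/1.0191 = 0.9813.

0.9813


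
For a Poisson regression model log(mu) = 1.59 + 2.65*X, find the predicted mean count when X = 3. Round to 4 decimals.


Compute eta = 1.59 + 2.65 * 3 = 9.5400.
Apply inverse link: mu = e^9.5400 = 13904.9476.

13904.9476


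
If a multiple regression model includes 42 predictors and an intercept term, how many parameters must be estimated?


Total coefficients = number of predictors + 1 (for the intercept).
= 42 + 1 = 43.

43


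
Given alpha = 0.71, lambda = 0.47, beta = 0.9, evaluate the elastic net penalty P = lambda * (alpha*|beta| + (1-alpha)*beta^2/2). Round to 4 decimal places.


Compute:
L1 = 0.71 * 0.9 = 0.6390.
L2 = 0.29 * 0.9^2 / 2 = 0.1175.
Penalty = 0.47 * (0.6390 + 0.1175) = 0.3555.

0.3555


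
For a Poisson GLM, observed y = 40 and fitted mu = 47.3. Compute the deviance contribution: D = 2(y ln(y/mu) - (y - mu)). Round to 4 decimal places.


y/mu = 40/47.3 = 0.845666 (approx.), and ln(40/47.3) = -0.167631.
y * ln(y/mu) = 40 * -0.167631 = -6.705240.
y - mu = -7.3.
D = 2 * (-6.705240 - -7.3) = 1.189520, which rounds to 1.1895.

1.1895


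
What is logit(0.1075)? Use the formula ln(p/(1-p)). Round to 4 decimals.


The odds are p/(1-p) = 0.1075 / 0.8925 = 0.1204.
logit(p) = ln(0.1204) = -2.1165.

-2.1165


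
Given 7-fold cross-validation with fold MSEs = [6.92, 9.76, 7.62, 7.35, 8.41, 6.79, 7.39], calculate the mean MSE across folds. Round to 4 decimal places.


Total MSE across folds = 54.2400.
CV-MSE = 54.2400/7 = 7.7486.

7.7486


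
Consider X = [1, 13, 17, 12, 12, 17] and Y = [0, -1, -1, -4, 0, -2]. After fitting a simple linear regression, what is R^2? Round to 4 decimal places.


After computing the OLS fit (b0=-0.2171, b1=-0.0930):
SSres = 9.8450, SStot = 11.3333.
R^2 = 1 - 9.8450/11.3333 = 0.1313.

0.1313


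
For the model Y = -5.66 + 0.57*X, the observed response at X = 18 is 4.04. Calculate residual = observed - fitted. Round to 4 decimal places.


Fitted value at X = 18 is yhat = -5.66 + 0.57*18 = 4.6000.
Residual = 4.04 - 4.6000 = -0.5600.

-0.5600


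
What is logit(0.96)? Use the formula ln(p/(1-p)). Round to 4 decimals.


1 - p = 0.04.
p/(1-p) = 24.0000.
logit = ln(24.0000) = 3.1781.

3.1781


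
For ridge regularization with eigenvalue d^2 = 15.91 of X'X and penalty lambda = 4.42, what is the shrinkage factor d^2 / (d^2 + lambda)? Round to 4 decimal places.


d^2 + lambda = 15.91 + 4.42 = 20.3300.
Shrinkage factor = 15.91/20.3300 = 0.7826.

0.7826


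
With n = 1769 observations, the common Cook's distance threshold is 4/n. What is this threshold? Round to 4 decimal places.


The threshold is 4/n.
4/1769 = 0.0023.

0.0023


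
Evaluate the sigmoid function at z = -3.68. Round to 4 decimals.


Compute exp(3.6800) = 39.6464.
Sigmoid = 1 / (1 + 39.6464) = 1 / 40.6464 = 0.0246.

0.0246


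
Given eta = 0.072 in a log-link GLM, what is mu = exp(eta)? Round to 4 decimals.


Apply the inverse link:
mu = e^0.072 = 1.0747.

1.0747
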